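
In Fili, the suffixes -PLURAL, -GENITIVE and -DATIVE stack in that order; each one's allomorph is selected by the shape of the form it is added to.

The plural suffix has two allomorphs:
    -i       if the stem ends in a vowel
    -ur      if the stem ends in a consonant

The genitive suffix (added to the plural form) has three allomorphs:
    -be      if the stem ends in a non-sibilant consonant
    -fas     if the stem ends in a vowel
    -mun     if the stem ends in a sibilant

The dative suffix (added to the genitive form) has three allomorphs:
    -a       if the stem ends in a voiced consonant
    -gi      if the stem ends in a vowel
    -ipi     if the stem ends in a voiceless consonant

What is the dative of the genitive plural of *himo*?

himoifasipi

The final sound of *himo* is /o/, which is a vowel, so the plural suffix is -i, giving *himoi*.
The final sound of the plural form *himoi* is /i/, which is a vowel, so the genitive suffix is -fas, giving *himoifas*.
The genitive form *himoifas*: final sound = /s/, a voiceless consonant → -ipi → *himoifasipi*.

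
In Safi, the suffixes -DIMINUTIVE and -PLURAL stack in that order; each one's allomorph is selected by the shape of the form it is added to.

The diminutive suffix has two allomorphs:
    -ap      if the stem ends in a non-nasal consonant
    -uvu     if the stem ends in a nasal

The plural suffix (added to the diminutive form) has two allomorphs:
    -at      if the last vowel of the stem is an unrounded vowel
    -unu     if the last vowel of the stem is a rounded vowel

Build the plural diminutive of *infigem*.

*infigem*: final consonant = /m/, a nasal → -uvu → *infigemuvu*.
The diminutive form *infigemuvu* — last vowel /u/ (a rounded vowel) → -unu → *infigemuvuunu*.

infigemuvuunu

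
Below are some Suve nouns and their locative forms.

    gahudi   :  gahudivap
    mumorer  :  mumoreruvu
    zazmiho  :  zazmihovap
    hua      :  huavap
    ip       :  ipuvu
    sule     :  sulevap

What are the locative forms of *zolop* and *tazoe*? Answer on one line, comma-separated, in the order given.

The pattern is consonant vs. vowel: -uvu when the stem ends in a consonant (*mumorer*, *ip*); -vap when the stem ends in a vowel (*gahudi*, *zazmiho*, *hua*, *sule*).
*zolop*: final sound = /p/, a consonant → -uvu → *zolopuvu*.
The final sound of *tazoe* is /e/, which is a vowel, so the suffix is -vap, giving *tazoevap*.

zolopuvu, tazoevap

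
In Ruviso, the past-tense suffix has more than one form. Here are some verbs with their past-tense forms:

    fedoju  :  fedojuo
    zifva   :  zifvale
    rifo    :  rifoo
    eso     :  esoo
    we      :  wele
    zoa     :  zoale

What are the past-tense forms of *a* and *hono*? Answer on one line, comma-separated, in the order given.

Looking at the last vowel of each stem: -o when the last vowel of the stem is a rounded vowel (*fedoju*, *rifo*, *eso*); -le when the last vowel of the stem is an unrounded vowel (*zifva*, *we*, *zoa*).
Since the last vowel of *a* is /a/ (an unrounded vowel), it takes -le, giving *ale*.
*hono*: last vowel = /o/, a rounded vowel → -o → *honoo*.

ale, honoo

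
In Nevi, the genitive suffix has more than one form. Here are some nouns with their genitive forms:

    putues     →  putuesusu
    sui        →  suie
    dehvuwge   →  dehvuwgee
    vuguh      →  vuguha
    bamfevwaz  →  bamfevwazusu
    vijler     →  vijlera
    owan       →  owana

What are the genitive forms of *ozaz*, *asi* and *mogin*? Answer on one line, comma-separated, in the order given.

ozazusu, asie, mogina

The pattern is sibilance of the final sound: -usu when the stem ends in a sibilant (*putues*, *bamfevwaz*); -a when the stem ends in a non-sibilant consonant (*vuguh*, *vijler*, *owan*); -e when the stem ends in a vowel (*sui*, *dehvuwge*).
Since the final sound of *ozaz* is /z/ (a sibilant), it takes -usu, giving *ozazusu*.
*asi* — final sound /i/ (a vowel) → -e → *asie*.
*mogin* — final sound /n/ (a non-sibilant consonant) → -a → *mogina*.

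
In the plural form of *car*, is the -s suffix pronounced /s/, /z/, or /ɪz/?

The stem *car* ends in a voiced non-sibilant sound.
The plural suffix surfaces as /ɪz/ after sibilants, /s/ after other voiceless consonants, and /z/ after other voiced sounds.
So the plural -s on *car* is pronounced /z/.

/z/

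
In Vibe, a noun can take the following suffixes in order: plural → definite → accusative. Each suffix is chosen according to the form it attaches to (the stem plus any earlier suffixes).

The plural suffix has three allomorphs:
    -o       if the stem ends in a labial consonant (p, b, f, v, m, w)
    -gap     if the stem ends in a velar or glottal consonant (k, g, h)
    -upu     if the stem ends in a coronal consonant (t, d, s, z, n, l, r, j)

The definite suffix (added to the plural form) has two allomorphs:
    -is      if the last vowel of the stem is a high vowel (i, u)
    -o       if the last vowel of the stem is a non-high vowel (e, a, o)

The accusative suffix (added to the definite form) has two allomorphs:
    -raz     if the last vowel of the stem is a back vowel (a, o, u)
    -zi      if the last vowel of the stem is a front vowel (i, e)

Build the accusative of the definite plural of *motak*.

motakgaporaz

*motak* — final consonant /k/ (velar/glottal) → -gap → *motakgap*.
The plural form *motakgap* — last vowel /a/ (a non-high vowel) → -o → *motakgapo*.
The definite form *motakgapo*: last vowel = /o/, a back vowel → -raz → *motakgaporaz*.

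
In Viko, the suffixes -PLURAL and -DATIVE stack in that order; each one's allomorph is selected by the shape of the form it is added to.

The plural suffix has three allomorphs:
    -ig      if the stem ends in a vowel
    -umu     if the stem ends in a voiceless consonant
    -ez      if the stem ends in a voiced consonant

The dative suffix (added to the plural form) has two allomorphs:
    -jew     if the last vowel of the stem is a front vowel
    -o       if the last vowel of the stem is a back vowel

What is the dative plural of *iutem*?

iutemezjew

Since the final sound of *iutem* is /m/ (a voiced consonant), it takes -ez, giving *iutemez*.
The plural form *iutemez* — last vowel /e/ (a front vowel) → -jew → *iutemezjew*.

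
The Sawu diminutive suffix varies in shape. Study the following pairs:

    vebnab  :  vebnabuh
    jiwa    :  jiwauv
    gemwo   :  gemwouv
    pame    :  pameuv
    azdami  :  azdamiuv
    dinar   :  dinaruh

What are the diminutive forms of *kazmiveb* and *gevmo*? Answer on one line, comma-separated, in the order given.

The suffix is conditioned by the final sound: -uh when the stem ends in a consonant (*vebnab*, *dinar*); -uv when the stem ends in a vowel (*jiwa*, *gemwo*, *pame*, *azdami*).
Since the final sound of *kazmiveb* is /b/ (a consonant), it takes -uh, giving *kazmivebuh*.
*gevmo* — final sound /o/ (a vowel) → -uv → *gevmouv*.

kazmivebuh, gevmouv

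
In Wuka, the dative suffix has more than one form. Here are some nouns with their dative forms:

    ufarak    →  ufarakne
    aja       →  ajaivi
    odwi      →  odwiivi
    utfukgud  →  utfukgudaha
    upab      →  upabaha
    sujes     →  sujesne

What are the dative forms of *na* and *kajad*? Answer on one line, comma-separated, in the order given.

The pattern is voicing of the final sound: -ne when the stem ends in a voiceless consonant (*ufarak*, *sujes*); -aha when the stem ends in a voiced consonant (*utfukgud*, *upab*); -ivi when the stem ends in a vowel (*aja*, *odwi*).
*na* — final sound /a/ (a vowel) → -ivi → *naivi*.
*kajad* — final sound /d/ (a voiced consonant) → -aha → *kajadaha*.

naivi, kajadaha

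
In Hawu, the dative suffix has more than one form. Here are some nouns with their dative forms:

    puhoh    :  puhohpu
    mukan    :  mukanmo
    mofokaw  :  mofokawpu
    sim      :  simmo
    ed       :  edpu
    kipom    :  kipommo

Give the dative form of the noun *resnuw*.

resnuwpu

The alternation tracks the final consonant of the stem — -mo when the stem ends in a nasal (*mukan*, *sim*, *kipom*); -pu when the stem ends in a non-nasal consonant (*puhoh*, *mofokaw*, *ed*).
Since the final consonant of *resnuw* is /w/ (non-nasal), it takes -pu, giving *resnuwpu*.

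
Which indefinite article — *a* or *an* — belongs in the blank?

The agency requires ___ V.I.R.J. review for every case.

a

The indefinite article is chosen by the initial *sound* of the following word, not its spelling.
The initialism *V.I.R.J.* is read letter by letter; the first letter, V, is pronounced /viː/, which begins with a consonant sound.
So the article is *a*: The agency requires a V.I.R.J. review for every case.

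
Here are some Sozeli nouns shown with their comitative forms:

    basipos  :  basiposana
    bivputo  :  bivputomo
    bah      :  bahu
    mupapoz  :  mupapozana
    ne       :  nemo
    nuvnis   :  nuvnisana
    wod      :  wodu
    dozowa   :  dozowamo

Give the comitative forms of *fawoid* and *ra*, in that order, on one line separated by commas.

fawoidu, ramo

Looking at the final sound of each stem: -ana when the stem ends in a sibilant (*basipos*, *mupapoz*, *nuvnis*); -u when the stem ends in a non-sibilant consonant (*bah*, *wod*); -mo when the stem ends in a vowel (*bivputo*, *ne*, *dozowa*).
*fawoid*: final sound = /d/, a non-sibilant consonant → -u → *fawoidu*.
The final sound of *ra* is /a/, which is a vowel, so the suffix is -mo, giving *ramo*.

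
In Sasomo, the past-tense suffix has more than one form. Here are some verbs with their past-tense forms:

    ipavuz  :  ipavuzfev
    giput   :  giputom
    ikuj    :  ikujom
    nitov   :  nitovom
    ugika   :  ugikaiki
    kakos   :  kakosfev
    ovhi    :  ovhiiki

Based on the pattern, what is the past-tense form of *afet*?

Looking at the final sound of each stem: -fev when the stem ends in a sibilant (*ipavuz*, *kakos*); -om when the stem ends in a non-sibilant consonant (*giput*, *ikuj*, *nitov*); -iki when the stem ends in a vowel (*ugika*, *ovhi*).
*afet* — final sound /t/ (a non-sibilant consonant) → -om → *afetom*.

afetom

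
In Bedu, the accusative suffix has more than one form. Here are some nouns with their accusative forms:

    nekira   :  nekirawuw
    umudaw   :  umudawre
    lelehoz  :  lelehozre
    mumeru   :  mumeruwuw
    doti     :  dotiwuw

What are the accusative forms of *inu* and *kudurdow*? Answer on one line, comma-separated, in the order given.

The pattern is consonant vs. vowel: -re when the stem ends in a consonant (*umudaw*, *lelehoz*); -wuw when the stem ends in a vowel (*nekira*, *mumeru*, *doti*).
*inu*: final sound = /u/, a vowel → -wuw → *inuwuw*.
*kudurdow* — final sound /w/ (a consonant) → -re → *kudurdowre*.

inuwuw, kudurdowre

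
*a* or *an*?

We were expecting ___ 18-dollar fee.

an

The indefinite article is chosen by the initial *sound* of the following word, not its spelling.
The number *18* is spoken "eighteen", beginning with /ˌeɪˈtiːn/ — a vowel sound.
So the article is *an*: We were expecting an 18-dollar fee.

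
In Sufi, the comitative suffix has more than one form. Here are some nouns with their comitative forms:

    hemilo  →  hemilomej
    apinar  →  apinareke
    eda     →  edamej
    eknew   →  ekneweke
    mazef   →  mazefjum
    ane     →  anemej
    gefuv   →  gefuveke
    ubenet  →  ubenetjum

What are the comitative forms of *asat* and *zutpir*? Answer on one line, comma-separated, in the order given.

The alternation tracks the final sound of the stem — -jum when the stem ends in a voiceless consonant (*mazef*, *ubenet*); -eke when the stem ends in a voiced consonant (*apinar*, *eknew*, *gefuv*); -mej when the stem ends in a vowel (*hemilo*, *eda*, *ane*).
*asat*: final sound = /t/, a voiceless consonant → -jum → *asatjum*.
*zutpir*: final sound = /r/, a voiced consonant → -eke → *zutpireke*.

asatjum, zutpireke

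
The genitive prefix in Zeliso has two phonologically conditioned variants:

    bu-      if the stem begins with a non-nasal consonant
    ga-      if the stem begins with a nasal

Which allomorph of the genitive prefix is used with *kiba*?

bu-

*kiba*: first consonant = /k/, non-nasal → bu-.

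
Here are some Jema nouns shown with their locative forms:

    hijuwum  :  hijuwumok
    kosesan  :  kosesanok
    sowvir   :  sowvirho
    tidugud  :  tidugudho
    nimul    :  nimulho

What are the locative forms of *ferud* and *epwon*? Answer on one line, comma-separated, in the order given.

The alternation tracks the final consonant of the stem — -ok when the stem ends in a nasal (*hijuwum*, *kosesan*); -ho when the stem ends in a non-nasal consonant (*sowvir*, *tidugud*, *nimul*).
Since the final consonant of *ferud* is /d/ (non-nasal), it takes -ho, giving *ferudho*.
*epwon*: final consonant = /n/, a nasal → -ok → *epwonok*.

ferudho, epwonok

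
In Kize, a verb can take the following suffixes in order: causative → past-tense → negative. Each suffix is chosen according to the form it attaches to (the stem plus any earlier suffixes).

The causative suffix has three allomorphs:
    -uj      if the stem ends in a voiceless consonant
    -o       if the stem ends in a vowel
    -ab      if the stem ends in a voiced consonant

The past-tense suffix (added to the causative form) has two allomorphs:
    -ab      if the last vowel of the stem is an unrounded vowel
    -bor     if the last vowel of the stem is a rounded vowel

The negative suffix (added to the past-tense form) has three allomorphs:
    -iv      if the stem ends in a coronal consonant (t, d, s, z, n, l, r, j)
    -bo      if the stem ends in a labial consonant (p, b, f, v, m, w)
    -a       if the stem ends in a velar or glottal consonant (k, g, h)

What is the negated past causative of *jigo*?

jigooboriv

The final sound of *jigo* is /o/, which is a vowel, so the causative suffix is -o, giving *jigoo*.
The causative form *jigoo* — last vowel /o/ (a rounded vowel) → -bor → *jigoobor*.
The past-tense form *jigoobor* — final consonant /r/ (coronal) → -iv → *jigooboriv*.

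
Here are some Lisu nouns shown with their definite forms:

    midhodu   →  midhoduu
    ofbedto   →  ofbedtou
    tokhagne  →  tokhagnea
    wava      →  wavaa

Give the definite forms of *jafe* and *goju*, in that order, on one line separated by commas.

Looking at the last vowel of each stem: -u when the last vowel of the stem is a rounded vowel (*midhodu*, *ofbedto*); -a when the last vowel of the stem is an unrounded vowel (*tokhagne*, *wava*).
Since the last vowel of *jafe* is /e/ (an unrounded vowel), it takes -a, giving *jafea*.
*goju*: last vowel = /u/, a rounded vowel → -u → *gojuu*.

jafea, gojuu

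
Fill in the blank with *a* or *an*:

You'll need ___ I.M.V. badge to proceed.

The indefinite article is chosen by the initial *sound* of the following word, not its spelling.
The initialism *I.M.V.* is read letter by letter; the first letter, I, is pronounced /aɪ/, which begins with a vowel sound.
So the article is *an*: You'll need an I.M.V. badge to proceed.

an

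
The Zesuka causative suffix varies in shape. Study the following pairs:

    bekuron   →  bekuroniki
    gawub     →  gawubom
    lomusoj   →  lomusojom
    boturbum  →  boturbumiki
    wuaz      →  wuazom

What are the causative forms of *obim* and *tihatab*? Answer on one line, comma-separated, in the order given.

obimiki, tihatabom

The suffix is conditioned by the final consonant: -iki when the stem ends in a nasal (*bekuron*, *boturbum*); -om when the stem ends in a non-nasal consonant (*gawub*, *lomusoj*, *wuaz*).
*obim*: final consonant = /m/, a nasal → -iki → *obimiki*.
The final consonant of *tihatab* is /b/, which is non-nasal, so the suffix is -om, giving *tihatabom*.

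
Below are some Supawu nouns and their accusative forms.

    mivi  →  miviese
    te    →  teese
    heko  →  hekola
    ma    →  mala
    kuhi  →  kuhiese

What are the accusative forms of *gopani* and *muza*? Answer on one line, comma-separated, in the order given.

gopaniese, muzala

The pattern is front/back vowel harmony: -ese when the last vowel of the stem is a front vowel (*mivi*, *te*, *kuhi*); -la when the last vowel of the stem is a back vowel (*heko*, *ma*).
Since the last vowel of *gopani* is /i/ (a front vowel), it takes -ese, giving *gopaniese*.
*muza* — last vowel /a/ (a back vowel) → -la → *muzala*.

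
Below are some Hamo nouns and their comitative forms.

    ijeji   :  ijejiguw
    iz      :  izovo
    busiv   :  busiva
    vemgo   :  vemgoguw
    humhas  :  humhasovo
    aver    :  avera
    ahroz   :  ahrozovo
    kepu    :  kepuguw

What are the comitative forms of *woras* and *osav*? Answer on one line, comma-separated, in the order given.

worasovo, osava

The suffix is conditioned by the final sound: -ovo when the stem ends in a sibilant (*iz*, *humhas*, *ahroz*); -a when the stem ends in a non-sibilant consonant (*busiv*, *aver*); -guw when the stem ends in a vowel (*ijeji*, *vemgo*, *kepu*).
*woras* — final sound /s/ (a sibilant) → -ovo → *worasovo*.
*osav*: final sound = /v/, a non-sibilant consonant → -a → *osava*.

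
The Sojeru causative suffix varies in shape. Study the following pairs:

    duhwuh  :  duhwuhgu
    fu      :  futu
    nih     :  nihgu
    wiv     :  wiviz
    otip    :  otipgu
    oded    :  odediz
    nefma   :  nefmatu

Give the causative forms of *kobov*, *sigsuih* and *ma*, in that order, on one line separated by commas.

koboviz, sigsuihgu, matu

The pattern is voicing of the final sound: -gu when the stem ends in a voiceless consonant (*duhwuh*, *nih*, *otip*); -iz when the stem ends in a voiced consonant (*wiv*, *oded*); -tu when the stem ends in a vowel (*fu*, *nefma*).
Since the final sound of *kobov* is /v/ (a voiced consonant), it takes -iz, giving *koboviz*.
*sigsuih* — final sound /h/ (a voiceless consonant) → -gu → *sigsuihgu*.
Since the final sound of *ma* is /a/ (a vowel), it takes -tu, giving *matu*.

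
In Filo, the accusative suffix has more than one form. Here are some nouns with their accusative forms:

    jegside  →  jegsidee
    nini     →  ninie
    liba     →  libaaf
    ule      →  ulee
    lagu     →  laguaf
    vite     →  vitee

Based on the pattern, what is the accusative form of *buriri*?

The alternation tracks the last vowel of the stem — -e when the last vowel of the stem is a front vowel (*jegside*, *nini*, *ule*, *vite*); -af when the last vowel of the stem is a back vowel (*liba*, *lagu*).
*buriri*: last vowel = /i/, a front vowel → -e → *buririe*.

buririe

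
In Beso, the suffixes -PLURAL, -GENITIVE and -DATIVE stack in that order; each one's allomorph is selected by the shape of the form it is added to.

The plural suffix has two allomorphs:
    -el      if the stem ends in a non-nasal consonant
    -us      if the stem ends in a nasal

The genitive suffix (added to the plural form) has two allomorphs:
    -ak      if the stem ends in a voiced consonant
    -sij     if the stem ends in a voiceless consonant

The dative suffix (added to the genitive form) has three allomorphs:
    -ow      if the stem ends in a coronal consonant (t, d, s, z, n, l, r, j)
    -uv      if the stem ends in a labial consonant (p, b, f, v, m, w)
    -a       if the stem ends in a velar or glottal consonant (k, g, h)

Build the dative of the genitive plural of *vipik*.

*vipik*: final consonant = /k/, non-nasal → -el → *vipikel*.
Since the final consonant of the plural form *vipikel* is /l/ (voiced), it takes -ak, giving *vipikelak*.
The final consonant of the genitive form *vipikelak* is /k/, which is velar/glottal, so the dative suffix is -a, giving *vipikelaka*.

vipikelaka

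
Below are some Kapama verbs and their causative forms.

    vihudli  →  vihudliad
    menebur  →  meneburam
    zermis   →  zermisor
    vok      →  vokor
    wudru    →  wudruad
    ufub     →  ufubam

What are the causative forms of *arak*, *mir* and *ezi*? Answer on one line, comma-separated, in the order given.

arakor, miram, eziad

The suffix is conditioned by the final sound: -or when the stem ends in a voiceless consonant (*zermis*, *vok*); -am when the stem ends in a voiced consonant (*menebur*, *ufub*); -ad when the stem ends in a vowel (*vihudli*, *wudru*).
Since the final sound of *arak* is /k/ (a voiceless consonant), it takes -or, giving *arakor*.
Since the final sound of *mir* is /r/ (a voiced consonant), it takes -am, giving *miram*.
The final sound of *ezi* is /i/, which is a vowel, so the suffix is -ad, giving *eziad*.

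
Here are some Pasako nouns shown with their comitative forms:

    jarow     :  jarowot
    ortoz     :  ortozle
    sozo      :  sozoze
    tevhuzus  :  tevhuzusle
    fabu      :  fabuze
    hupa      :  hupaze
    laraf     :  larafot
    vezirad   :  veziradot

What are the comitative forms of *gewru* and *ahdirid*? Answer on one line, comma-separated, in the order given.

The pattern is sibilance of the final sound: -le when the stem ends in a sibilant (*ortoz*, *tevhuzus*); -ot when the stem ends in a non-sibilant consonant (*jarow*, *laraf*, *vezirad*); -ze when the stem ends in a vowel (*sozo*, *fabu*, *hupa*).
*gewru*: final sound = /u/, a vowel → -ze → *gewruze*.
*ahdirid*: final sound = /d/, a non-sibilant consonant → -ot → *ahdiridot*.

gewruze, ahdiridot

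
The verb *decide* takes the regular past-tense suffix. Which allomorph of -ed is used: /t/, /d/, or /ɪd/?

The stem *decide* ends in /t/ or /d/.
The -ed suffix is realized as /ɪd/ after /t, d/; as /t/ after other voiceless consonants; and as /d/ after other voiced sounds.
So -ed on *decide* is pronounced /ɪd/.

/ɪd/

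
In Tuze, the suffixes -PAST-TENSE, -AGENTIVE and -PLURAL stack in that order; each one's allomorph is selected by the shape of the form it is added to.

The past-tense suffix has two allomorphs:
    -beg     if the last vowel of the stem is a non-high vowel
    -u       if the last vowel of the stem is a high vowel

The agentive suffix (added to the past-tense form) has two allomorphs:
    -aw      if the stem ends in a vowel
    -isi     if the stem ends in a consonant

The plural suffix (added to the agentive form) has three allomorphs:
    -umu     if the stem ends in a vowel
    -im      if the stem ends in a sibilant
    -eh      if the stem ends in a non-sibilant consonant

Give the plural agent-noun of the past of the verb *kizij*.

*kizij*: last vowel = /i/, a high vowel → -u → *kiziju*.
Since the final sound of the past-tense form *kiziju* is /u/ (a vowel), it takes -aw, giving *kizijuaw*.
The final sound of the agentive form *kizijuaw* is /w/, which is a non-sibilant consonant, so the plural suffix is -eh, giving *kizijuaweh*.

kizijuaweh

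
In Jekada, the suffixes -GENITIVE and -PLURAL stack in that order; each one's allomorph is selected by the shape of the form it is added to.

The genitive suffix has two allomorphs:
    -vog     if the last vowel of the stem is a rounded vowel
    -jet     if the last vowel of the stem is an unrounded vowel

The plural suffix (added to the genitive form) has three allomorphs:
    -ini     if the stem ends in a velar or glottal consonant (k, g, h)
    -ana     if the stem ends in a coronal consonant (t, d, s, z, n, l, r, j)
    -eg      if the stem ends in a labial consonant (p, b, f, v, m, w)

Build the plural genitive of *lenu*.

Since the last vowel of *lenu* is /u/ (a rounded vowel), it takes -vog, giving *lenuvog*.
Since the final consonant of the genitive form *lenuvog* is /g/ (velar/glottal), it takes -ini, giving *lenuvogini*.

lenuvogini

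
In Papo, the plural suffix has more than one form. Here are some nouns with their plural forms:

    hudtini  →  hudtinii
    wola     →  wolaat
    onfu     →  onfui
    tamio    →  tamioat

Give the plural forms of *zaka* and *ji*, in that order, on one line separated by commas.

zakaat, jii

The suffix is conditioned by the last vowel: -i when the last vowel of the stem is a high vowel (*hudtini*, *onfu*); -at when the last vowel of the stem is a non-high vowel (*wola*, *tamio*).
*zaka* — last vowel /a/ (a non-high vowel) → -at → *zakaat*.
*ji* — last vowel /i/ (a high vowel) → -i → *jii*.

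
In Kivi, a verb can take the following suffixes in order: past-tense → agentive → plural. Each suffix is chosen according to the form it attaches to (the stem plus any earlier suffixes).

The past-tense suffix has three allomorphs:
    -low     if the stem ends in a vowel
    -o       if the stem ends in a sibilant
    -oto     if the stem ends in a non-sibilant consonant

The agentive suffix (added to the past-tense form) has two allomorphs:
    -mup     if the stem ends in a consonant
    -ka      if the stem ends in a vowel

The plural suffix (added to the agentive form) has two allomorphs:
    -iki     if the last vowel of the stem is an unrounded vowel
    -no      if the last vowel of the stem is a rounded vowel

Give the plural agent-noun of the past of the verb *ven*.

venotokaiki

Since the final sound of *ven* is /n/ (a non-sibilant consonant), it takes -oto, giving *venoto*.
Since the final sound of the past-tense form *venoto* is /o/ (a vowel), it takes -ka, giving *venotoka*.
Since the last vowel of the agentive form *venotoka* is /a/ (an unrounded vowel), it takes -iki, giving *venotokaiki*.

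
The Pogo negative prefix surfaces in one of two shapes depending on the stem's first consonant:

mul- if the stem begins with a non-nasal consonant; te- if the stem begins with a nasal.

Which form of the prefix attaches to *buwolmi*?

The first consonant of *buwolmi* is /b/, which is non-nasal, so the prefix is mul-.

mul-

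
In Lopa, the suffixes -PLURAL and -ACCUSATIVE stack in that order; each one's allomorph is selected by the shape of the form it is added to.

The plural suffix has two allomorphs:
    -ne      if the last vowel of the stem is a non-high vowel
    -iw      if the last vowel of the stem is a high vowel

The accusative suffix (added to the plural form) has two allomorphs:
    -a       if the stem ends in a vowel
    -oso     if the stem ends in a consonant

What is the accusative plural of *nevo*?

*nevo* — last vowel /o/ (a non-high vowel) → -ne → *nevone*.
The final sound of the plural form *nevone* is /e/, which is a vowel, so the accusative suffix is -a, giving *nevonea*.

nevonea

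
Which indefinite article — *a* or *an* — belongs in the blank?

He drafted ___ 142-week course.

a

The indefinite article is chosen by the initial *sound* of the following word, not its spelling.
The number *142* is spoken "one hundred …", beginning with /wʌn/ — a consonant sound.
So the article is *a*: He drafted a 142-week course.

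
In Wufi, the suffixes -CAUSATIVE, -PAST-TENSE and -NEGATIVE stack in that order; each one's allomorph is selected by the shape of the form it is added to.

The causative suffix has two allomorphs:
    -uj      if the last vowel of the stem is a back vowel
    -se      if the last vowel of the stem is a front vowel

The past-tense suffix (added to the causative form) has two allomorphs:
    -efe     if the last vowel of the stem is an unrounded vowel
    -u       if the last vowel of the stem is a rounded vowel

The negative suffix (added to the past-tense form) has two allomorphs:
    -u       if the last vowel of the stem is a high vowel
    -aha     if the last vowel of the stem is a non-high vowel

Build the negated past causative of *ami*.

Since the last vowel of *ami* is /i/ (a front vowel), it takes -se, giving *amise*.
Since the last vowel of the causative form *amise* is /e/ (an unrounded vowel), it takes -efe, giving *amiseefe*.
Since the last vowel of the past-tense form *amiseefe* is /e/ (a non-high vowel), it takes -aha, giving *amiseefeaha*.

amiseefeaha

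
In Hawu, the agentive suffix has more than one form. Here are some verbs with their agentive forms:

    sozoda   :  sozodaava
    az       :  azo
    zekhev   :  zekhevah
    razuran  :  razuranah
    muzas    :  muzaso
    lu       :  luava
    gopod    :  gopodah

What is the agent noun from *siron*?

sironah

The suffix is conditioned by the final sound: -o when the stem ends in a sibilant (*az*, *muzas*); -ah when the stem ends in a non-sibilant consonant (*zekhev*, *razuran*, *gopod*); -ava when the stem ends in a vowel (*sozoda*, *lu*).
The final sound of *siron* is /n/, which is a non-sibilant consonant, so the suffix is -ah, giving *sironah*.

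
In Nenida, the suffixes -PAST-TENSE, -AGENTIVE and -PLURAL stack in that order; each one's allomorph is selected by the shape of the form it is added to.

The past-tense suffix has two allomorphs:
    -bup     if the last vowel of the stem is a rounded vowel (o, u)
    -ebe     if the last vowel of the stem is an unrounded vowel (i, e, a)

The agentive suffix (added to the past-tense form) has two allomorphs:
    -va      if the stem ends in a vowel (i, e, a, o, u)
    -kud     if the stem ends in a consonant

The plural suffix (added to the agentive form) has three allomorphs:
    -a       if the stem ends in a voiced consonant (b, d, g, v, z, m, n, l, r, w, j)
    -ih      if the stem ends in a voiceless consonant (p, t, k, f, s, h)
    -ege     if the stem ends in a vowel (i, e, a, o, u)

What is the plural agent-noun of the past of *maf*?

Since the last vowel of *maf* is /a/ (an unrounded vowel), it takes -ebe, giving *mafebe*.
The past-tense form *mafebe* — final sound /e/ (a vowel) → -va → *mafebeva*.
The agentive form *mafebeva* — final sound /a/ (a vowel) → -ege → *mafebevaege*.

mafebevaege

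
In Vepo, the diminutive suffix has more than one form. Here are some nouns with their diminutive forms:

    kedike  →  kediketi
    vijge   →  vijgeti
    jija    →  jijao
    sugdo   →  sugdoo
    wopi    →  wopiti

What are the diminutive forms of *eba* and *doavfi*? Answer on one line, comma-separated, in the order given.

The alternation tracks the last vowel of the stem — -ti when the last vowel of the stem is a front vowel (*kedike*, *vijge*, *wopi*); -o when the last vowel of the stem is a back vowel (*jija*, *sugdo*).
The last vowel of *eba* is /a/, which is a back vowel, so the suffix is -o, giving *ebao*.
*doavfi* — last vowel /i/ (a front vowel) → -ti → *doavfiti*.

ebao, doavfiti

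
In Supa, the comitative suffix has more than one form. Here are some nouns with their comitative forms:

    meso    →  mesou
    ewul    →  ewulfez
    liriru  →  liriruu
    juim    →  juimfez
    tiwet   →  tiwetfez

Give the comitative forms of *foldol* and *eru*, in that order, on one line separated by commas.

The alternation tracks the final sound of the stem — -fez when the stem ends in a consonant (*ewul*, *juim*, *tiwet*); -u when the stem ends in a vowel (*meso*, *liriru*).
*foldol* — final sound /l/ (a consonant) → -fez → *foldolfez*.
*eru* — final sound /u/ (a vowel) → -u → *eruu*.

foldolfez, eruu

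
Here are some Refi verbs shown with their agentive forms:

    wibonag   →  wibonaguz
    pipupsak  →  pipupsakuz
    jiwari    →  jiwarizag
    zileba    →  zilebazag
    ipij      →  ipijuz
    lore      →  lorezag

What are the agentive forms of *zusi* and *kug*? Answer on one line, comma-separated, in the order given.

zusizag, kuguz

Looking at the final sound of each stem: -uz when the stem ends in a consonant (*wibonag*, *pipupsak*, *ipij*); -zag when the stem ends in a vowel (*jiwari*, *zileba*, *lore*).
*zusi*: final sound = /i/, a vowel → -zag → *zusizag*.
Since the final sound of *kug* is /g/ (a consonant), it takes -uz, giving *kuguz*.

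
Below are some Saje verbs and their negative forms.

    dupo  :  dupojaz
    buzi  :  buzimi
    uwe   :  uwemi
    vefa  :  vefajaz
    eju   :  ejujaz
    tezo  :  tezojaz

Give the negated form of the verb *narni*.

narnimi

Looking at the last vowel of each stem: -mi when the last vowel of the stem is a front vowel (*buzi*, *uwe*); -jaz when the last vowel of the stem is a back vowel (*dupo*, *vefa*, *eju*, *tezo*).
The last vowel of *narni* is /i/, which is a front vowel, so the suffix is -mi, giving *narnimi*.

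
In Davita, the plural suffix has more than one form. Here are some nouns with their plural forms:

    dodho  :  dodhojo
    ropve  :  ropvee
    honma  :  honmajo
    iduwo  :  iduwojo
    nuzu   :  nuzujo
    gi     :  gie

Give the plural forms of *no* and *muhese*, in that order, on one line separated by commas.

The pattern is front/back vowel harmony: -e when the last vowel of the stem is a front vowel (*ropve*, *gi*); -jo when the last vowel of the stem is a back vowel (*dodho*, *honma*, *iduwo*, *nuzu*).
*no*: last vowel = /o/, a back vowel → -jo → *nojo*.
The last vowel of *muhese* is /e/, which is a front vowel, so the suffix is -e, giving *muhesee*.

nojo, muhesee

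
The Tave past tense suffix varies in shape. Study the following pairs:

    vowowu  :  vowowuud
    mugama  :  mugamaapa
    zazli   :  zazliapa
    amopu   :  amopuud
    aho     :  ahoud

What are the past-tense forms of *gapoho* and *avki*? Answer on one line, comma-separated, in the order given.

The suffix is conditioned by the last vowel: -ud when the last vowel of the stem is a rounded vowel (*vowowu*, *amopu*, *aho*); -apa when the last vowel of the stem is an unrounded vowel (*mugama*, *zazli*).
Since the last vowel of *gapoho* is /o/ (a rounded vowel), it takes -ud, giving *gapohoud*.
Since the last vowel of *avki* is /i/ (an unrounded vowel), it takes -apa, giving *avkiapa*.

gapohoud, avkiapa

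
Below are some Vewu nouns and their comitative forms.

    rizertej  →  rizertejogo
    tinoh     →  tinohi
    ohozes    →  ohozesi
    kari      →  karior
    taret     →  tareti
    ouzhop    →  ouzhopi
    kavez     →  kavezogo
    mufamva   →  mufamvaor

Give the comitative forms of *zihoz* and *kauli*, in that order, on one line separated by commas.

The pattern is voicing of the final sound: -i when the stem ends in a voiceless consonant (*tinoh*, *ohozes*, *taret*, *ouzhop*); -ogo when the stem ends in a voiced consonant (*rizertej*, *kavez*); -or when the stem ends in a vowel (*kari*, *mufamva*).
Since the final sound of *zihoz* is /z/ (a voiced consonant), it takes -ogo, giving *zihozogo*.
*kauli* — final sound /i/ (a vowel) → -or → *kaulior*.

zihozogo, kaulior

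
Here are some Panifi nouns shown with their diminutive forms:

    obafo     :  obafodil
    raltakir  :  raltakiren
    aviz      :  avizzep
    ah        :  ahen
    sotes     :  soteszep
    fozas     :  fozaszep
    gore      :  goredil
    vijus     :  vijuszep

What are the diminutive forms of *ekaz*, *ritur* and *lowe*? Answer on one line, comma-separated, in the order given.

ekazzep, rituren, lowedil

Looking at the final sound of each stem: -zep when the stem ends in a sibilant (*aviz*, *sotes*, *fozas*, *vijus*); -en when the stem ends in a non-sibilant consonant (*raltakir*, *ah*); -dil when the stem ends in a vowel (*obafo*, *gore*).
The final sound of *ekaz* is /z/, which is a sibilant, so the suffix is -zep, giving *ekazzep*.
Since the final sound of *ritur* is /r/ (a non-sibilant consonant), it takes -en, giving *rituren*.
Since the final sound of *lowe* is /e/ (a vowel), it takes -dil, giving *lowedil*.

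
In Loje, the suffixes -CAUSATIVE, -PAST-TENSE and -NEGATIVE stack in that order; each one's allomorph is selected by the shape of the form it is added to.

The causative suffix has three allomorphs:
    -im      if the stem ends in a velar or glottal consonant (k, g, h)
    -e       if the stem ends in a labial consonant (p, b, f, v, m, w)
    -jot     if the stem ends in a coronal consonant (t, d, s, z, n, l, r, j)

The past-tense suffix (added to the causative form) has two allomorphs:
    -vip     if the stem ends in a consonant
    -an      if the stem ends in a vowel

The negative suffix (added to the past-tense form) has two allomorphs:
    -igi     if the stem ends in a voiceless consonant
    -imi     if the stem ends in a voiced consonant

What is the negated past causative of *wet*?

wetjotvipigi

*wet*: final consonant = /t/, coronal → -jot → *wetjot*.
The final sound of the causative form *wetjot* is /t/, which is a consonant, so the past-tense suffix is -vip, giving *wetjotvip*.
The final consonant of the past-tense form *wetjotvip* is /p/, which is voiceless, so the negative suffix is -igi, giving *wetjotvipigi*.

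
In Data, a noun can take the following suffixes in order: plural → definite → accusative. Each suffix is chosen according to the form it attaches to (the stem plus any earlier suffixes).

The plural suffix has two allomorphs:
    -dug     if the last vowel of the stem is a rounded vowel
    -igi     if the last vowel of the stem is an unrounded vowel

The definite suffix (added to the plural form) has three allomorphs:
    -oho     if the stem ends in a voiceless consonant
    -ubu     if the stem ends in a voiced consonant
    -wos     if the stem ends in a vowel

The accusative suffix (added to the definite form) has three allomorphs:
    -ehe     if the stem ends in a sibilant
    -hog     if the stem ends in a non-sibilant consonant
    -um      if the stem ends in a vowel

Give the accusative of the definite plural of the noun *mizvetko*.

mizvetkodugubuum

The last vowel of *mizvetko* is /o/, which is a rounded vowel, so the plural suffix is -dug, giving *mizvetkodug*.
Since the final sound of the plural form *mizvetkodug* is /g/ (a voiced consonant), it takes -ubu, giving *mizvetkodugubu*.
Since the final sound of the definite form *mizvetkodugubu* is /u/ (a vowel), it takes -um, giving *mizvetkodugubuum*.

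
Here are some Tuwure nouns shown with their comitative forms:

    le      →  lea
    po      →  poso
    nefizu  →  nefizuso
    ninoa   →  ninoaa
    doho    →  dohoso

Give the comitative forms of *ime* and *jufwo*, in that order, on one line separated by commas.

The pattern is rounding harmony: -so when the last vowel of the stem is a rounded vowel (*po*, *nefizu*, *doho*); -a when the last vowel of the stem is an unrounded vowel (*le*, *ninoa*).
The last vowel of *ime* is /e/, which is an unrounded vowel, so the suffix is -a, giving *imea*.
The last vowel of *jufwo* is /o/, which is a rounded vowel, so the suffix is -so, giving *jufwoso*.

imea, jufwoso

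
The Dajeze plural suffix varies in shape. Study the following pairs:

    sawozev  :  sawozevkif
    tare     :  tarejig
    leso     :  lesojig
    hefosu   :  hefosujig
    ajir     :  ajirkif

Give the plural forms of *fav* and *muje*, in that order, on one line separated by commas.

The suffix is conditioned by the final sound: -kif when the stem ends in a consonant (*sawozev*, *ajir*); -jig when the stem ends in a vowel (*tare*, *leso*, *hefosu*).
*fav* — final sound /v/ (a consonant) → -kif → *favkif*.
*muje* — final sound /e/ (a vowel) → -jig → *mujejig*.

favkif, mujejig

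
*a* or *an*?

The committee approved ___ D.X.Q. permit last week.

a

The indefinite article is chosen by the initial *sound* of the following word, not its spelling.
The initialism *D.X.Q.* is read letter by letter; the first letter, D, is pronounced /diː/, which begins with a consonant sound.
So the article is *a*: The committee approved a D.X.Q. permit last week.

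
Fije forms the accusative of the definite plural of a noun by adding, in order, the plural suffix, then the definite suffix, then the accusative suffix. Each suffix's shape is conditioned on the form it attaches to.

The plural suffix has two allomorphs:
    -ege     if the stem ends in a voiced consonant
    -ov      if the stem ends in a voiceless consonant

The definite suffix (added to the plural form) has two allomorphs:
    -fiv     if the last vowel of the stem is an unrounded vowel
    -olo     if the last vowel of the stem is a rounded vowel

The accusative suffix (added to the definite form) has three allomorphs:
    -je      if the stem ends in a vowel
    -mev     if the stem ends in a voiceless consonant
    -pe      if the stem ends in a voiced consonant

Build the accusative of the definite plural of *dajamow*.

*dajamow* — final consonant /w/ (voiced) → -ege → *dajamowege*.
The plural form *dajamowege*: last vowel = /e/, an unrounded vowel → -fiv → *dajamowegefiv*.
The definite form *dajamowegefiv*: final sound = /v/, a voiced consonant → -pe → *dajamowegefivpe*.

dajamowegefivpe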